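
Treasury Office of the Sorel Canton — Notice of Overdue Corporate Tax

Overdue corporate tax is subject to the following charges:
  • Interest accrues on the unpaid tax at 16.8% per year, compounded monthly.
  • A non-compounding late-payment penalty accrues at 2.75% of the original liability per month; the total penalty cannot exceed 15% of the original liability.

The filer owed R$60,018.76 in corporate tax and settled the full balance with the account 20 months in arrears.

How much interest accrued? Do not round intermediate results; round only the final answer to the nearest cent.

R$19,239.79

Interest (16.8%/yr ÷ 12 = 1.4%/month): R$60,018.76 × ((1 + 0.014)^20 − 1) = R$19,239.7892…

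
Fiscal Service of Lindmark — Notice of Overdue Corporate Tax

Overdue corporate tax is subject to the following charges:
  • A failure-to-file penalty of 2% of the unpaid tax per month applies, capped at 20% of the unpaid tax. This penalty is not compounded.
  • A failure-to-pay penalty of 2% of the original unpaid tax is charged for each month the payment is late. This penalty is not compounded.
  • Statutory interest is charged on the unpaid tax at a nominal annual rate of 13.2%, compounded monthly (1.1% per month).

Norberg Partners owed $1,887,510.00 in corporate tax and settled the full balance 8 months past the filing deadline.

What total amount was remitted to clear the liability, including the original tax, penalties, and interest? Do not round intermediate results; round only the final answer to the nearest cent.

Failure-to-file: 8 × 2% × $1,887,510.00 = $302,001.60 (under the 20% cap)
Failure-to-pay penalty = 2% × $1,887,510.00 × 8 mo = $302,001.60
Interest: $1,887,510.00 × ((1 + 0.011)^8 − 1) = $1,887,510.00 × 0.0914636… = $172,638.4029…
Total = $1,887,510.00 + $604,003.2000 + $172,638.4029… = $2,664,151.60

$2,664,151.60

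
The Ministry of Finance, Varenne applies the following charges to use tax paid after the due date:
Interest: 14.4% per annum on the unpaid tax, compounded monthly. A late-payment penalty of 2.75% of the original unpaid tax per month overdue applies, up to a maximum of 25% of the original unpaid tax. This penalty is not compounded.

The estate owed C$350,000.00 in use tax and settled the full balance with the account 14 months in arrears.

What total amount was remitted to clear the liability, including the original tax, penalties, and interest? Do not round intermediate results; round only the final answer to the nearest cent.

C$501,113.99

Penalty (uncapped): 14 × 2.75% × C$350,000.00 = C$134,750.00; cap = 25% × C$350,000.00 = C$87,500.00 → penalty = C$87,500.00
Interest (14.4%/yr ÷ 12 = 1.2%/month): C$350,000.00 × ((1 + 0.012)^14 − 1) = C$63,613.9896…
Total = C$350,000.00 + C$87,500.0000 + C$63,613.9896… = C$501,113.99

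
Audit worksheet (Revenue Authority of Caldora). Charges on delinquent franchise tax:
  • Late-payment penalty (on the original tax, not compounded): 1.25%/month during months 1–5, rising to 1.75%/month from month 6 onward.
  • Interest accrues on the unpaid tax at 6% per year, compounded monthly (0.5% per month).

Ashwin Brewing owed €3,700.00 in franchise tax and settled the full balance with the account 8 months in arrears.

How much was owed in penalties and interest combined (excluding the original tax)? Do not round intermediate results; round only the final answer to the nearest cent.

Penalty, months 1–5: 5 × 1.25% × €3,700.00 = €231.25
Penalty, months 6–8: 3 × 1.75% × €3,700.00 = €194.25
Interest: €3,700.00 × ((1 + 0.005)^8 − 1) = €3,700.00 × 0.0407070… = €150.6161…
Penalties + interest = €425.5000 + €150.6161… = €576.12

€576.12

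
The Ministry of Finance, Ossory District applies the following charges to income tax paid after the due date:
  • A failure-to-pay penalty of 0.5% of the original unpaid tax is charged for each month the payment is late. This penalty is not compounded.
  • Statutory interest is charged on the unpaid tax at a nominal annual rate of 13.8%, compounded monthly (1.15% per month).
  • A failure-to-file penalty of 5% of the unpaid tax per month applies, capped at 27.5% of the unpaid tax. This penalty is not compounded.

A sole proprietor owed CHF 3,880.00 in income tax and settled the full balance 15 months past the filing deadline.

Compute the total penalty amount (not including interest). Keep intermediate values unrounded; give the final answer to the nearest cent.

CHF 1,358.00

Failure-to-file: 15 × 5% × CHF 3,880.00 = CHF 2,910.00, capped at 27.5% × CHF 3,880.00 = CHF 1,067.00
Failure-to-pay penalty = 0.5% × CHF 3,880.00 × 15 mo = CHF 291.00
Total penalty = CHF 1,067.00 + CHF 291.00 = CHF 1,358.00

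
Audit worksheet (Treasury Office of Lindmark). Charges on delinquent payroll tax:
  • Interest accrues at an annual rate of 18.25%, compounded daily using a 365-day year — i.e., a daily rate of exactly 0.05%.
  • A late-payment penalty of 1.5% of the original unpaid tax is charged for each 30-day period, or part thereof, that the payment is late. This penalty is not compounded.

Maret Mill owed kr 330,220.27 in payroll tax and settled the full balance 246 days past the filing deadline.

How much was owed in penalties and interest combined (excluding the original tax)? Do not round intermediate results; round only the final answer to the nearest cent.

Penalty periods: ⌈246/30⌉ = 9; penalty = 9 × 1.5% × kr 330,220.27 = kr 44,579.74…
Interest: kr 330,220.27 × ((1 + 0.0005)^246 − 1) = kr 330,220.27 × 0.13084966… = kr 43,209.2095…
Penalties + interest = kr 44,579.7365… + kr 43,209.2095… = kr 87,788.95

kr 87,788.95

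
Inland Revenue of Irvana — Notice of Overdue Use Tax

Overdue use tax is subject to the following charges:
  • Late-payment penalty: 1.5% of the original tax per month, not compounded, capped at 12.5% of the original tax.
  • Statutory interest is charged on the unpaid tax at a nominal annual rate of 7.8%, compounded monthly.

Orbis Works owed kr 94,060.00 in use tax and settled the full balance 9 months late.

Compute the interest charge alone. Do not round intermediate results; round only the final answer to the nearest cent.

kr 5,647.77

Interest (7.8%/yr ÷ 12 = 0.65%/month): kr 94,060.00 × ((1 + 0.0065)^9 − 1) = kr 5,647.7664…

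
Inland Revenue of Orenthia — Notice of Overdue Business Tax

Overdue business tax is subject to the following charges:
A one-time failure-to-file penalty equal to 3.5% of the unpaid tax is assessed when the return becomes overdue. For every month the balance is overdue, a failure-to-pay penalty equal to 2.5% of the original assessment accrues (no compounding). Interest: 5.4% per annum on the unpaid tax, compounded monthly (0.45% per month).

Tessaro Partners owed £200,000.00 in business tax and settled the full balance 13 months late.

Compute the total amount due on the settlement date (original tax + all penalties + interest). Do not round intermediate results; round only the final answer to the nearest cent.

£284,021.17

Failure-to-file penalty: 3.5% × £200,000.00 = £7,000.00
Failure-to-pay penalty: 13 × 2.5% × £200,000.00 = £65,000.00
Interest: £200,000.00 × ((1 + 0.0045)^13 − 1) = £200,000.00 × 0.0601059… = £12,021.1715…
Total = £200,000.00 + £72,000.0000 + £12,021.1715… = £284,021.17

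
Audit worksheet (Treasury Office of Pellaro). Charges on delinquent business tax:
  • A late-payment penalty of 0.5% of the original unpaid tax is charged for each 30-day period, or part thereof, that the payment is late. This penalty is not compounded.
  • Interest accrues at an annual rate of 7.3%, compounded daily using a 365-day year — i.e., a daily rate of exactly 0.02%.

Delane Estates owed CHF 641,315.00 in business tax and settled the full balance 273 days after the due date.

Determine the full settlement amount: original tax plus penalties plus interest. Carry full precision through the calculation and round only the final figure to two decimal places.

CHF 709,366.42

Penalty periods: ⌈273/30⌉ = 10; penalty = 10 × 0.5% × CHF 641,315.00 = CHF 32,065.75
Interest: CHF 641,315.00 × ((1 + 0.0002)^273 − 1) = CHF 641,315.00 × 0.05611232… = CHF 35,985.6708…
Total = CHF 641,315.00 + CHF 32,065.7500 + CHF 35,985.6708… = CHF 709,366.42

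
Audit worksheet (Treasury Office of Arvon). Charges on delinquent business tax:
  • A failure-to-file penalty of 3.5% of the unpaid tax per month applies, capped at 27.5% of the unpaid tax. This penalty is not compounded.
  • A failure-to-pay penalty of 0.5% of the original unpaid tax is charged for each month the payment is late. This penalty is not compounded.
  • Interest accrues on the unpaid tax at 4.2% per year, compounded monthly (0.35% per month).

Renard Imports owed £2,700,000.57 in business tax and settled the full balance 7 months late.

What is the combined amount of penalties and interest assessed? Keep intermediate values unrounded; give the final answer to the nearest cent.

Failure-to-file: 7 × 3.5% × £2,700,000.57 = £661,500.14… (under the 27.5% cap)
Failure-to-pay penalty: 7 × 0.5% × £2,700,000.57 = £94,500.02…
Interest: £2,700,000.57 × ((1 + 0.0035)^7 − 1) = £2,700,000.57 × 0.0247588… = £66,848.6550…
Penalties + interest = £756,000.1596 + £66,848.6550… = £822,848.81

£822,848.81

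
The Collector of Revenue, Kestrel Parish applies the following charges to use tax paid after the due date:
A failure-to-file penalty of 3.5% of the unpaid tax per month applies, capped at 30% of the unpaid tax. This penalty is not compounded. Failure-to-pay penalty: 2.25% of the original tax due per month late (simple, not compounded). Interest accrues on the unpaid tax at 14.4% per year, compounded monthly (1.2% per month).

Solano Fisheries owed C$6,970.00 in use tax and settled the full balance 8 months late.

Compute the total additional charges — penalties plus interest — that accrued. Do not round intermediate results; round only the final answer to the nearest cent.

Failure-to-file: 8 × 3.5% × C$6,970.00 = C$1,951.60 (under the 30% cap)
Failure-to-pay penalty = 2.25% × C$6,970.00 × 8 mo = C$1,254.60
Interest: C$6,970.00 × ((1 + 0.012)^8 − 1) = C$6,970.00 × 0.1001302… = C$697.9077…
Penalties + interest = C$3,206.2000 + C$697.9077… = C$3,904.11

C$3,904.11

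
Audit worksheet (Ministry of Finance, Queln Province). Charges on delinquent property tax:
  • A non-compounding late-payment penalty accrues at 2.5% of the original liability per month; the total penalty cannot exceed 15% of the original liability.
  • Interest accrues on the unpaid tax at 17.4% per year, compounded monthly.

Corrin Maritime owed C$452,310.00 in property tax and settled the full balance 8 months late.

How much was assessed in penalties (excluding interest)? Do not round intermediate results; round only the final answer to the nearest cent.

C$67,846.50

Penalty (uncapped): 8 × 2.5% × C$452,310.00 = C$90,462.00; cap = 15% × C$452,310.00 = C$67,846.50 → penalty = C$67,846.50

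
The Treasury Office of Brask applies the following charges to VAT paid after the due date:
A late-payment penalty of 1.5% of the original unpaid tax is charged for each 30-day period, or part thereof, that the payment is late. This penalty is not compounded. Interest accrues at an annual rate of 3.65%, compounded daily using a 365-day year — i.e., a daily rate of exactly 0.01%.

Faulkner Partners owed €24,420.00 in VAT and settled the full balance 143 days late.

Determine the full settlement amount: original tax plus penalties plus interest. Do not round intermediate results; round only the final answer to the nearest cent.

Penalty periods: ⌈143/30⌉ = 5; penalty = 5 × 1.5% × €24,420.00 = €1,831.50
Interest: €24,420.00 × ((1 + 0.0001)^143 − 1) = €24,420.00 × 0.01440201… = €351.6971…
Total = €24,420.00 + €1,831.5000 + €351.6971… = €26,603.20

€26,603.20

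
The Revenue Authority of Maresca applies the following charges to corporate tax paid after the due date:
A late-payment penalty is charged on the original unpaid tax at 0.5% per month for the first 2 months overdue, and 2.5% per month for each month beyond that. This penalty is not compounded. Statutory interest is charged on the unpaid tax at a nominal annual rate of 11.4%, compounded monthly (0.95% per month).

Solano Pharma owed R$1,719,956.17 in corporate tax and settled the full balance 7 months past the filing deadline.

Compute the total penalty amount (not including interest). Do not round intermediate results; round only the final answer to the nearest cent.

R$232,194.08

Penalty, months 1–2: 2 × 0.5% × R$1,719,956.17 = R$17,199.56…
Penalty, months 3–7: 5 × 2.5% × R$1,719,956.17 = R$214,994.52…
Total penalty = R$17,199.56… + R$214,994.52… = R$232,194.08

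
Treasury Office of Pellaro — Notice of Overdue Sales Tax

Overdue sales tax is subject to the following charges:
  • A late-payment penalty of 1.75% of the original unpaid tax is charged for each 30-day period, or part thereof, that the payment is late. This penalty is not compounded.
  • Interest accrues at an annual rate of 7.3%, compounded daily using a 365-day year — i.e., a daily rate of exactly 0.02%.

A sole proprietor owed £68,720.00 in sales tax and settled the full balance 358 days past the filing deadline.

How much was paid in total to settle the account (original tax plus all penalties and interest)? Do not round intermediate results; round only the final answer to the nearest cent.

£88,251.45

Penalty periods: ⌈358/30⌉ = 12; penalty = 12 × 1.75% × £68,720.00 = £14,431.20
Interest: £68,720.00 × ((1 + 0.0002)^358 − 1) = £68,720.00 × 0.07421788… = £5,100.2525…
Total = £68,720.00 + £14,431.2000 + £5,100.2525… = £88,251.45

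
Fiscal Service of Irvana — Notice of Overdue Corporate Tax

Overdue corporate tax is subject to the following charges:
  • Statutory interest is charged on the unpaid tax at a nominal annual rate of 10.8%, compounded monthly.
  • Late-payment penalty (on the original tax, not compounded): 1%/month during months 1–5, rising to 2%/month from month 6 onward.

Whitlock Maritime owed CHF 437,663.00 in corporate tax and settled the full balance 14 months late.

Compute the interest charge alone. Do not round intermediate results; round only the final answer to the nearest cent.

Interest (10.8%/yr ÷ 12 = 0.9%/month): CHF 437,663.00 × ((1 + 0.009)^14 − 1) = CHF 58,490.6153…

CHF 58,490.62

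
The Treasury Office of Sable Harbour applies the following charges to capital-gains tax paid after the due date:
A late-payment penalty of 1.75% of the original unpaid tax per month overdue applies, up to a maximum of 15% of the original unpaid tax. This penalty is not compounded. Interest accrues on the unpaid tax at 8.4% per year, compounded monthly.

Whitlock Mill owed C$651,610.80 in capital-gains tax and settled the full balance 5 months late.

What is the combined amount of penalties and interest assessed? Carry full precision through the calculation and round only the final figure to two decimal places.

Penalty: 5 × 1.75% × C$651,610.80 = C$57,015.95… (below the 15% cap of C$97,741.62)
Interest (8.4%/yr ÷ 12 = 0.7%/month): C$651,610.80 × ((1 + 0.007)^5 − 1) = C$23,127.9102…
Penalties + interest = C$57,015.9450 + C$23,127.9102… = C$80,143.86

C$80,143.86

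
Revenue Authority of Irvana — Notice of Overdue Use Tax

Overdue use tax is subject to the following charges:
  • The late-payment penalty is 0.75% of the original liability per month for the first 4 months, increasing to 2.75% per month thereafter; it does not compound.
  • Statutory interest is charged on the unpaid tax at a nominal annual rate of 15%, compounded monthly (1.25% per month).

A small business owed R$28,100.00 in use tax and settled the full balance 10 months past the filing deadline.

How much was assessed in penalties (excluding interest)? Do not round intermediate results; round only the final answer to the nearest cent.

R$5,479.50

Penalty, months 1–4: 4 × 0.75% × R$28,100.00 = R$843.00
Penalty, months 5–10: 6 × 2.75% × R$28,100.00 = R$4,636.50
Total penalty = R$843.00 + R$4,636.50 = R$5,479.50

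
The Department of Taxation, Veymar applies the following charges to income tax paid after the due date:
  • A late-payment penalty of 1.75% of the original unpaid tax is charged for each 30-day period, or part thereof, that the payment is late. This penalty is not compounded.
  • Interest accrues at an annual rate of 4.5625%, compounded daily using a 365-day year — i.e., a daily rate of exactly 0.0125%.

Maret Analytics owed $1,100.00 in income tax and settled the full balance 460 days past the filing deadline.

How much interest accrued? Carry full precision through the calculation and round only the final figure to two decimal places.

$65.10

Interest: $1,100.00 × ((1 + 0.000125)^460 − 1) = $1,100.00 × 0.05918146… = $65.0996…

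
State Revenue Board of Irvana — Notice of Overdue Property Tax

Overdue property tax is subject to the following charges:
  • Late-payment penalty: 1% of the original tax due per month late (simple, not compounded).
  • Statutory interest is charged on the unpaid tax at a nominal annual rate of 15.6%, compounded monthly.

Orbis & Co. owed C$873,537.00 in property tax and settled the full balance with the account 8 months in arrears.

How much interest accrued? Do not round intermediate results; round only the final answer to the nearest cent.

C$95,090.66

Interest (15.6%/yr ÷ 12 = 1.3%/month): C$873,537.00 × ((1 + 0.013)^8 − 1) = C$95,090.6628…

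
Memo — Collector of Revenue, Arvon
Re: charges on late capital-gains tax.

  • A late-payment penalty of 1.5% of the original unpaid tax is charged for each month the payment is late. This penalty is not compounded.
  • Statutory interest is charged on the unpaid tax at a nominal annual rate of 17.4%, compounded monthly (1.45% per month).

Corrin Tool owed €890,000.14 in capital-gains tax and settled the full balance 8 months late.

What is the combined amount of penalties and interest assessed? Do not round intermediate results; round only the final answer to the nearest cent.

€215,434.19

Late-payment penalty: 8 × 1.5% × €890,000.14 = €106,800.02…
Interest: €890,000.14 × ((1 + 0.0145)^8 − 1) = €890,000.14 × 0.1220609… = €108,634.1767…
Penalties + interest = €106,800.0168 + €108,634.1767… = €215,434.19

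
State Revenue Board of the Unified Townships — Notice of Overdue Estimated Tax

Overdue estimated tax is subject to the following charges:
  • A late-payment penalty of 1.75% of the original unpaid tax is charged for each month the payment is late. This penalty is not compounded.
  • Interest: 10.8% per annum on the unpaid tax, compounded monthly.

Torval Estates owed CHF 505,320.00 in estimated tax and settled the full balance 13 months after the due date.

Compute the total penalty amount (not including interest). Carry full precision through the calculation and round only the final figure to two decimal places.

CHF 114,960.30

Late-payment penalty: 13 × 1.75% × CHF 505,320.00 = CHF 114,960.30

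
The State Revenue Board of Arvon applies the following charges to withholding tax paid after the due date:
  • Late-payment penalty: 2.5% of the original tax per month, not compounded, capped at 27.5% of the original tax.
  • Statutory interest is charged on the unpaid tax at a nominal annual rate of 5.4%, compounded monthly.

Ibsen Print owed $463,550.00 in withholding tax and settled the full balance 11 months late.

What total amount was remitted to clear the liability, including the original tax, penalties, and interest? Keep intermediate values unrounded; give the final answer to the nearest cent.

$614,495.29

Penalty (uncapped): 11 × 2.5% × $463,550.00 = $127,476.25; cap = 27.5% × $463,550.00 = $127,476.25 → penalty = $127,476.25
Interest (5.4%/yr ÷ 12 = 0.45%/month): $463,550.00 × ((1 + 0.0045)^11 − 1) = $23,469.0367…
Total = $463,550.00 + $127,476.2500 + $23,469.0367… = $614,495.29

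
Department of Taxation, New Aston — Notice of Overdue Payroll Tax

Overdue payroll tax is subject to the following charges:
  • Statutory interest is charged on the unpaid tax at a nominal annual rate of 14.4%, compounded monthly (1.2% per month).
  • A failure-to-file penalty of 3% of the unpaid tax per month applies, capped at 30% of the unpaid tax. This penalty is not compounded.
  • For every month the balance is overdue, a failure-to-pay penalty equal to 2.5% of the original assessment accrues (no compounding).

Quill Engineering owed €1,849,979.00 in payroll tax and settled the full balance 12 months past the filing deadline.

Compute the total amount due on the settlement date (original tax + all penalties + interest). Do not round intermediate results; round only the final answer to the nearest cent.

€3,244,668.22

Failure-to-file: 12 × 3% × €1,849,979.00 = €665,992.44, capped at 30% × €1,849,979.00 = €554,993.70
Failure-to-pay penalty: 12 × 2.5% × €1,849,979.00 = €554,993.70
Interest: €1,849,979.00 × ((1 + 0.012)^12 − 1) = €1,849,979.00 × 0.1538946… = €284,701.8230…
Total = €1,849,979.00 + €1,109,987.4000 + €284,701.8230… = €3,244,668.22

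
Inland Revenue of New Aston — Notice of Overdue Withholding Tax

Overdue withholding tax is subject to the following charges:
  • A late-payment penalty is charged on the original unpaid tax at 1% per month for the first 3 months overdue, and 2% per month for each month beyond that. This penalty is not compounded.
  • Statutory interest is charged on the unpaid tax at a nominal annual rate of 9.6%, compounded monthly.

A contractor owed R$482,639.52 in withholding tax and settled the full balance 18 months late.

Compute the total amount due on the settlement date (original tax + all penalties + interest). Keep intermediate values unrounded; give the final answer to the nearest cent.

Penalty, months 1–3: 3 × 1% × R$482,639.52 = R$14,479.19…
Penalty, months 4–18: 15 × 2% × R$482,639.52 = R$144,791.86…
Interest (9.6%/yr ÷ 12 = 0.8%/month): R$482,639.52 × ((1 + 0.008)^18 − 1) = R$74,433.9272…
Total = R$482,639.52 + R$159,271.0416 + R$74,433.9272… = R$716,344.49

R$716,344.49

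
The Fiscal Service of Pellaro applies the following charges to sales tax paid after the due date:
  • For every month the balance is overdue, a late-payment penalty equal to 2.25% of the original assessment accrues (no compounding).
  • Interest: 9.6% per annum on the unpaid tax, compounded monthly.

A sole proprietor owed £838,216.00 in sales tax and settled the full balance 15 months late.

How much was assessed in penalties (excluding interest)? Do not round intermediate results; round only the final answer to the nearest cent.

£282,897.90

Late-payment penalty: 15 × 2.25% × £838,216.00 = £282,897.90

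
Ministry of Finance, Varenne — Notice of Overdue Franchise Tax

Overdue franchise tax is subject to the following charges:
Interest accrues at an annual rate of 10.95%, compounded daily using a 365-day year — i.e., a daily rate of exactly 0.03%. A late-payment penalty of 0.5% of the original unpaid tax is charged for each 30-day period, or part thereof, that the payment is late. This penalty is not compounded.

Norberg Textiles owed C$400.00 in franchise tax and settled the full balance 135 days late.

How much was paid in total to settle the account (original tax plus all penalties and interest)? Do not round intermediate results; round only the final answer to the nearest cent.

Penalty periods: ⌈135/30⌉ = 5; penalty = 5 × 0.5% × C$400.00 = C$10.00
Interest: C$400.00 × ((1 + 0.0003)^135 − 1) = C$400.00 × 0.04132498… = C$16.5300…
Total = C$400.00 + C$10.0000 + C$16.5300… = C$426.53

C$426.53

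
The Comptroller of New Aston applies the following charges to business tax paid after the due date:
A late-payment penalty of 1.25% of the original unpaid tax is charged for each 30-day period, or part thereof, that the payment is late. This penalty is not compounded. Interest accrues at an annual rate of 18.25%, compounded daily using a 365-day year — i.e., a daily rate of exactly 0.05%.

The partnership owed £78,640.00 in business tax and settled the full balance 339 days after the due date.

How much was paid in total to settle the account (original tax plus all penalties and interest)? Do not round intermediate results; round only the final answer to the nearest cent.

Penalty periods: ⌈339/30⌉ = 12; penalty = 12 × 1.25% × £78,640.00 = £11,796.00
Interest: £78,640.00 × ((1 + 0.0005)^339 − 1) = £78,640.00 × 0.18466216… = £14,521.8325…
Total = £78,640.00 + £11,796.0000 + £14,521.8325… = £104,957.83

£104,957.83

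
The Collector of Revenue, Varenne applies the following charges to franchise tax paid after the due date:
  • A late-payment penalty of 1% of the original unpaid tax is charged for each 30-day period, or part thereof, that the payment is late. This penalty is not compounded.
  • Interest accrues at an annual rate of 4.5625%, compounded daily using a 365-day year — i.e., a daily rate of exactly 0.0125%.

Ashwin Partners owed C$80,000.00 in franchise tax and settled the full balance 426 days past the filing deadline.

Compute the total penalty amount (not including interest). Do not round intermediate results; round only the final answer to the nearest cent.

Penalty periods: ⌈426/30⌉ = 15; penalty = 15 × 1% × C$80,000.00 = C$12,000.00

C$12,000.00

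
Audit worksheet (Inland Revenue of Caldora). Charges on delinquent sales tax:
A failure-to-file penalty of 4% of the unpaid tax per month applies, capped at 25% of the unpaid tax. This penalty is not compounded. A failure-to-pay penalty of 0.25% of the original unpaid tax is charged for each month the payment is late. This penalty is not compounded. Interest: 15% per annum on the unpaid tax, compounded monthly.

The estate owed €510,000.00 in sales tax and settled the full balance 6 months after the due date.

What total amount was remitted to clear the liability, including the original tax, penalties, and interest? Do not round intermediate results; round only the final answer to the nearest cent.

Failure-to-file: 6 × 4% × €510,000.00 = €122,400.00 (under the 25% cap)
Failure-to-pay penalty = 0.25% × €510,000.00 × 6 mo = €7,650.00
Interest (15%/yr ÷ 12 = 1.25%/month): €510,000.00 × ((1 + 0.0125)^6 − 1) = €39,465.4221…
Total = €510,000.00 + €130,050.0000 + €39,465.4221… = €679,515.42

€679,515.42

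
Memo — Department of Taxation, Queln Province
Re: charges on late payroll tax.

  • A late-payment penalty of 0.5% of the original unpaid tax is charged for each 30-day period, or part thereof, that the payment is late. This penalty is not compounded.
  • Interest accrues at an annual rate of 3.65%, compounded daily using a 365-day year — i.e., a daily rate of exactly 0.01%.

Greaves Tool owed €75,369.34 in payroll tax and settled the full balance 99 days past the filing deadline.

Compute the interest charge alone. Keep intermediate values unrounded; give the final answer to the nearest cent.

€749.82

Interest: €75,369.34 × ((1 + 0.0001)^99 − 1) = €75,369.34 × 0.00994867… = €749.8245…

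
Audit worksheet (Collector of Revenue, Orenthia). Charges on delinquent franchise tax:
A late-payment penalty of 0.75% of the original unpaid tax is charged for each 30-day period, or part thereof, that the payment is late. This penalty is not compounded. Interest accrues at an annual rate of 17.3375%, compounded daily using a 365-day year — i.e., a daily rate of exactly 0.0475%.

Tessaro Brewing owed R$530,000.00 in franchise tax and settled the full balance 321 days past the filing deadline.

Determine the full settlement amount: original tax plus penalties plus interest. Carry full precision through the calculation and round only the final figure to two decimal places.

R$661,000.73

Penalty periods: ⌈321/30⌉ = 11; penalty = 11 × 0.75% × R$530,000.00 = R$43,725.00
Interest: R$530,000.00 × ((1 + 0.000475)^321 − 1) = R$530,000.00 × 0.16467118… = R$87,275.7256…
Total = R$530,000.00 + R$43,725.0000 + R$87,275.7256… = R$661,000.73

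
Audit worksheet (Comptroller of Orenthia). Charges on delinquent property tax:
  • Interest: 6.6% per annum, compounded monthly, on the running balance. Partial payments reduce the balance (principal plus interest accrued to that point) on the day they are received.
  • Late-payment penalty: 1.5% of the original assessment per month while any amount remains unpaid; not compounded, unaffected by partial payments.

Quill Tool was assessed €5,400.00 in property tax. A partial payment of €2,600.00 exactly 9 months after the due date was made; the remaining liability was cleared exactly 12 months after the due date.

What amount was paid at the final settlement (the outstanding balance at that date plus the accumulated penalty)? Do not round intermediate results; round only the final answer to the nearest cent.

Monthly rate = 6.6% ÷ 12 = 0.55%
Balance at month 9: €5,400.0000 × (1 + 0.0055)^9 = €5,673.2567…
After €2,600.00 payment: €5,673.2567… − €2,600.00 = €3,073.2567…
Balance at month 12: €3,073.2567… × (1 + 0.0055)^3 = €3,124.2448…
Penalty: 12 × 1.5% × €5,400.00 = €972.00
Final settlement = outstanding balance + penalty = €3,124.2448… + €972.00 = €4,096.24

€4,096.24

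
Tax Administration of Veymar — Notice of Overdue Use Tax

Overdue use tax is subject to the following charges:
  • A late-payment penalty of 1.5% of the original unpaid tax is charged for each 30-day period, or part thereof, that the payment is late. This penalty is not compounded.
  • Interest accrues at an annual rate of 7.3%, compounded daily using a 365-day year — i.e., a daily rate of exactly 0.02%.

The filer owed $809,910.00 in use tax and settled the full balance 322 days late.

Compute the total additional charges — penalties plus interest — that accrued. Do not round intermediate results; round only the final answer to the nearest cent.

Penalty periods: ⌈322/30⌉ = 11; penalty = 11 × 1.5% × $809,910.00 = $133,635.15
Interest: $809,910.00 × ((1 + 0.0002)^322 − 1) = $809,910.00 × 0.06651205… = $53,868.7773…
Penalties + interest = $133,635.1500 + $53,868.7773… = $187,503.93

$187,503.93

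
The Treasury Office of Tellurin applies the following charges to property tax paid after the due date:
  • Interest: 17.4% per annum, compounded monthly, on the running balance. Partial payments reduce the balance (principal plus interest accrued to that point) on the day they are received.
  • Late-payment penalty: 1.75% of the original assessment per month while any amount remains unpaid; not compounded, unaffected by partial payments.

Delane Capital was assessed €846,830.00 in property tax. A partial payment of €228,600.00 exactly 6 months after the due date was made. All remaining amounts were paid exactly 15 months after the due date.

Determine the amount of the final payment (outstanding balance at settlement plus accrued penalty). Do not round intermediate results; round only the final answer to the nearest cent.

Monthly rate = 17.4% ÷ 12 = 1.45%
Balance at month 6: €846,830.0000 × (1 + 0.0145)^6 = €923,227.0982…
After €228,600.00 payment: €923,227.0982… − €228,600.00 = €694,627.0982…
Balance at month 15: €694,627.0982… × (1 + 0.0145)^9 = €790,715.3759…
Penalty: 15 × 1.75% × €846,830.00 = €222,292.88…
Final settlement = outstanding balance + penalty = €790,715.3759… + €222,292.88… = €1,013,008.25

€1,013,008.25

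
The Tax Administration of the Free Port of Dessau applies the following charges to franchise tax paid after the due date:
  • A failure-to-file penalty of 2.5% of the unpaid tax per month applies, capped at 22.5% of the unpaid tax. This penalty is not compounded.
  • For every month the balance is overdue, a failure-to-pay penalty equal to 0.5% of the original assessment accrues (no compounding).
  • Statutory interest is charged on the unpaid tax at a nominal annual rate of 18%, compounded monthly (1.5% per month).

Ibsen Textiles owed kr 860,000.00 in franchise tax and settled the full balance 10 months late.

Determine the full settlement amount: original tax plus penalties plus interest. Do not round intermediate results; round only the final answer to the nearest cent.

kr 1,234,565.11

Failure-to-file: 10 × 2.5% × kr 860,000.00 = kr 215,000.00, capped at 22.5% × kr 860,000.00 = kr 193,500.00
Failure-to-pay penalty: 10 × 0.5% × kr 860,000.00 = kr 43,000.00
Interest: kr 860,000.00 × ((1 + 0.015)^10 − 1) = kr 860,000.00 × 0.1605408… = kr 138,065.1095…
Total = kr 860,000.00 + kr 236,500.0000 + kr 138,065.1095… = kr 1,234,565.11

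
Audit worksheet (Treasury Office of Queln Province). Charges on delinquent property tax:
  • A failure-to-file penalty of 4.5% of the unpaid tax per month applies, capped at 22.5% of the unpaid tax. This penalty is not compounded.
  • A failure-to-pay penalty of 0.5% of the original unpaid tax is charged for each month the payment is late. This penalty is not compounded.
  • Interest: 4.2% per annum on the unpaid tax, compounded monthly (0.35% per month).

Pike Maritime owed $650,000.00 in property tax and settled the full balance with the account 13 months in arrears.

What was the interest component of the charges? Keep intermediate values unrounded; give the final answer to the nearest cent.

Interest: $650,000.00 × ((1 + 0.0035)^13 − 1) = $650,000.00 × 0.0464679… = $30,204.1156…

$30,204.12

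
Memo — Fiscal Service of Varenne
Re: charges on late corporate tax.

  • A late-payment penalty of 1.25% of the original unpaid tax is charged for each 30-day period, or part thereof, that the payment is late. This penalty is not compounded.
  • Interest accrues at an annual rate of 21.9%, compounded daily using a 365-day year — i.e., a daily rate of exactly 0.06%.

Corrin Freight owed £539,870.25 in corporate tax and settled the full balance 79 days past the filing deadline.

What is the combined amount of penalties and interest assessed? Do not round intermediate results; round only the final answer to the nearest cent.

£46,443.11

Penalty periods: ⌈79/30⌉ = 3; penalty = 3 × 1.25% × £539,870.25 = £20,245.13…
Interest: £539,870.25 × ((1 + 0.0006)^79 − 1) = £539,870.25 × 0.04852644… = £26,197.9800…
Penalties + interest = £20,245.1344… + £26,197.9800… = £46,443.11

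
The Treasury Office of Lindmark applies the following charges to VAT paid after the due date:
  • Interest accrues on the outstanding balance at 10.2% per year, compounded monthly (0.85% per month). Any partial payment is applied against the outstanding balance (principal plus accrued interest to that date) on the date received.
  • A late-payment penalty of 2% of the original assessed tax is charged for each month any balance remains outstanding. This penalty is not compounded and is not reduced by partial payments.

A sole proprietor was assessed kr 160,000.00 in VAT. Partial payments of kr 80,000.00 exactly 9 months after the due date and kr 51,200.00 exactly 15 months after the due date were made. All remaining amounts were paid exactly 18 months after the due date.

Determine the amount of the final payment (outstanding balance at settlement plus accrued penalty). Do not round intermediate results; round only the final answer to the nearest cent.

Balance at month 9: kr 160,000.0000 × (1 + 0.0085)^9 = kr 172,664.5200…
After kr 80,000.00 payment: kr 172,664.5200… − kr 80,000.00 = kr 92,664.5200…
Balance at month 15: kr 92,664.5200… × (1 + 0.0085)^6 = kr 97,491.9811…
After kr 51,200.00 payment: kr 97,491.9811… − kr 51,200.00 = kr 46,291.9811…
Balance at month 18: kr 46,291.9811… × (1 + 0.0085)^3 = kr 47,482.4888…
Penalty: 18 × 2% × kr 160,000.00 = kr 57,600.00
Final settlement = outstanding balance + penalty = kr 47,482.4888… + kr 57,600.00 = kr 105,082.49

kr 105,082.49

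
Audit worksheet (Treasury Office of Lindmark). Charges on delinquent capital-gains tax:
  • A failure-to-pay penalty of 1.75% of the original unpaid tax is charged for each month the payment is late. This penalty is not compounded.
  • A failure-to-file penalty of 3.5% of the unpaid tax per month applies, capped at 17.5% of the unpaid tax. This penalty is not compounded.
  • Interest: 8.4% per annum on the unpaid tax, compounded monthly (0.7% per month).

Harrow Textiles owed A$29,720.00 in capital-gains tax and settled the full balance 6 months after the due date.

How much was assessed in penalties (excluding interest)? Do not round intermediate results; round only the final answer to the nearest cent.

Failure-to-file: 6 × 3.5% × A$29,720.00 = A$6,241.20, capped at 17.5% × A$29,720.00 = A$5,201.00
Failure-to-pay penalty: 6 × 1.75% × A$29,720.00 = A$3,120.60
Total penalty = A$5,201.00 + A$3,120.60 = A$8,321.60

A$8,321.60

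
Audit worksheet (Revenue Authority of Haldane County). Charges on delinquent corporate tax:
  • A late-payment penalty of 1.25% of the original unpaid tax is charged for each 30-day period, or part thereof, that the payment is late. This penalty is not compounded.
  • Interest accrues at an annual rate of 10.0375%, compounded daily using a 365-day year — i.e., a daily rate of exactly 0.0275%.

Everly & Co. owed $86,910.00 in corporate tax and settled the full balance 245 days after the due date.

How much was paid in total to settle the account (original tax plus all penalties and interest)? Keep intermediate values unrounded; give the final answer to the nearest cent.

$102,743.84

Penalty periods: ⌈245/30⌉ = 9; penalty = 9 × 1.25% × $86,910.00 = $9,777.38…
Interest: $86,910.00 × ((1 + 0.000275)^245 − 1) = $86,910.00 × 0.06968663… = $6,056.4651…
Total = $86,910.00 + $9,777.3750 + $6,056.4651… = $102,743.84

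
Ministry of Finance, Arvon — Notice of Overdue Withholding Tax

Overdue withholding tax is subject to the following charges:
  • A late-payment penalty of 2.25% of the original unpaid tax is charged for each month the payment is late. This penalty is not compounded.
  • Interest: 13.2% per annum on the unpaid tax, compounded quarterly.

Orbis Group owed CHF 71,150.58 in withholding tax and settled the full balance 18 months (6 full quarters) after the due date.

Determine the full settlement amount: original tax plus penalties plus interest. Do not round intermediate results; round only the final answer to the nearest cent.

Late-payment penalty: 18 × 2.25% × CHF 71,150.58 = CHF 28,815.98…
Interest (13.2%/yr ÷ 4 = 3.3%/quarter): CHF 71,150.58 × ((1 + 0.033)^6 − 1) = CHF 15,302.4808…
Total = CHF 71,150.58 + CHF 28,815.9849 + CHF 15,302.4808… = CHF 115,269.05

CHF 115,269.05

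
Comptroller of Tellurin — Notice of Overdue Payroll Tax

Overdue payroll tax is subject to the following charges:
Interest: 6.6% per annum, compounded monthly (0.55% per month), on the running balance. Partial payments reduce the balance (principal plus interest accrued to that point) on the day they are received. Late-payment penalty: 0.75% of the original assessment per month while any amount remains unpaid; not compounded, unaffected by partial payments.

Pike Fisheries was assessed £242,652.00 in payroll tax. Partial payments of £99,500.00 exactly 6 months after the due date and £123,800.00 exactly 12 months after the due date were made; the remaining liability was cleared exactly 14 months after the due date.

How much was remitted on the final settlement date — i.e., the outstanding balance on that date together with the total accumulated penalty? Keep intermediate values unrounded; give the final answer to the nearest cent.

Balance at month 6: £242,652.0000 × (1 + 0.0055)^6 = £250,770.4301…
After £99,500.00 payment: £250,770.4301… − £99,500.00 = £151,270.4301…
Balance at month 12: £151,270.4301… × (1 + 0.0055)^6 = £156,331.4987…
After £123,800.00 payment: £156,331.4987… − £123,800.00 = £32,531.4987…
Balance at month 14: £32,531.4987… × (1 + 0.0055)^2 = £32,890.3293…
Penalty: 14 × 0.75% × £242,652.00 = £25,478.46
Final settlement = outstanding balance + penalty = £32,890.3293… + £25,478.46 = £58,368.79

£58,368.79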